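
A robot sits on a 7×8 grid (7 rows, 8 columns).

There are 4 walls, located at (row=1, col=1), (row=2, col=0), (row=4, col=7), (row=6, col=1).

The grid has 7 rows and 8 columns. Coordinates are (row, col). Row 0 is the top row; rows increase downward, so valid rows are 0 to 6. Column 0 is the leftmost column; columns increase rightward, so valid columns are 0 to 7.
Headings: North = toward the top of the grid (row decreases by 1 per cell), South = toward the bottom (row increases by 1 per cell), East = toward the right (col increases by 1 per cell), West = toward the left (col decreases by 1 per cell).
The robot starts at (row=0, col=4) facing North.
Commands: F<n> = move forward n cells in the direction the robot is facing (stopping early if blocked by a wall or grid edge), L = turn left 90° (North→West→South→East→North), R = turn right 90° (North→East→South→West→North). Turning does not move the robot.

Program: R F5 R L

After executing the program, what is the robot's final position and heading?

Start: (row=0, col=4), facing North
  R: turn right, now facing East
  F5: move forward 3/5 (blocked), now at (row=0, col=7)
  R: turn right, now facing South
  L: turn left, now facing East
Final: (row=0, col=7), facing East

Answer: Final position: (row=0, col=7), facing East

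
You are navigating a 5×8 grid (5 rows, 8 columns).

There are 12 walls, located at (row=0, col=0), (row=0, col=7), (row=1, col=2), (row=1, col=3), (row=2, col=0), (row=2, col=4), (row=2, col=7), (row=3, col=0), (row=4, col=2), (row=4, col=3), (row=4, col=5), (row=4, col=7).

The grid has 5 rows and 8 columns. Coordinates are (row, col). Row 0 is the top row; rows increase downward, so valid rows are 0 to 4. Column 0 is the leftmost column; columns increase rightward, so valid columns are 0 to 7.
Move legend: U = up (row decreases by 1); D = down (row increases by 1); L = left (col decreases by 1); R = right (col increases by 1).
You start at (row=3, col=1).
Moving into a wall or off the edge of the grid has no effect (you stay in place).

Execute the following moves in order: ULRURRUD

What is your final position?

Answer: Final position: (row=3, col=3)

Derivation:
Start: (row=3, col=1)
  U (up): (row=3, col=1) -> (row=2, col=1)
  L (left): blocked, stay at (row=2, col=1)
  R (right): (row=2, col=1) -> (row=2, col=2)
  U (up): blocked, stay at (row=2, col=2)
  R (right): (row=2, col=2) -> (row=2, col=3)
  R (right): blocked, stay at (row=2, col=3)
  U (up): blocked, stay at (row=2, col=3)
  D (down): (row=2, col=3) -> (row=3, col=3)
Final: (row=3, col=3)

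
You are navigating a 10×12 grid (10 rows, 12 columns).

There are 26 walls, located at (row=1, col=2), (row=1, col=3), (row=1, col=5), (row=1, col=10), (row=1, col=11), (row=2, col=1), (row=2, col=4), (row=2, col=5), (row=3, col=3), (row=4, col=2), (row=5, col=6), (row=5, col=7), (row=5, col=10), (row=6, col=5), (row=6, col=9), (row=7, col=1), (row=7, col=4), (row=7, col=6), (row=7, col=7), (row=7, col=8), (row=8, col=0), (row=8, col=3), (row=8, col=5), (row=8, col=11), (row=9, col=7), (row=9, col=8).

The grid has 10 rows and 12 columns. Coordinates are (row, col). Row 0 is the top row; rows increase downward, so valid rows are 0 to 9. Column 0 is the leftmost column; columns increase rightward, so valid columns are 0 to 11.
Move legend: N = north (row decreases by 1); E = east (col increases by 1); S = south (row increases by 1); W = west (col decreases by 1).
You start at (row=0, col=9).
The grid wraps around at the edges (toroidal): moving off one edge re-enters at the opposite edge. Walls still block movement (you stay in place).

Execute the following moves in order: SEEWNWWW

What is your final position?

Start: (row=0, col=9)
  S (south): (row=0, col=9) -> (row=1, col=9)
  E (east): blocked, stay at (row=1, col=9)
  E (east): blocked, stay at (row=1, col=9)
  W (west): (row=1, col=9) -> (row=1, col=8)
  N (north): (row=1, col=8) -> (row=0, col=8)
  W (west): (row=0, col=8) -> (row=0, col=7)
  W (west): (row=0, col=7) -> (row=0, col=6)
  W (west): (row=0, col=6) -> (row=0, col=5)
Final: (row=0, col=5)

Answer: Final position: (row=0, col=5)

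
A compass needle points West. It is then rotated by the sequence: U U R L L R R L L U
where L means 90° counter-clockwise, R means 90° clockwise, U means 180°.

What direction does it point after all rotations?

Answer: Final heading: North

Derivation:
Start: West
  U (U-turn (180°)) -> East
  U (U-turn (180°)) -> West
  R (right (90° clockwise)) -> North
  L (left (90° counter-clockwise)) -> West
  L (left (90° counter-clockwise)) -> South
  R (right (90° clockwise)) -> West
  R (right (90° clockwise)) -> North
  L (left (90° counter-clockwise)) -> West
  L (left (90° counter-clockwise)) -> South
  U (U-turn (180°)) -> North
Final: North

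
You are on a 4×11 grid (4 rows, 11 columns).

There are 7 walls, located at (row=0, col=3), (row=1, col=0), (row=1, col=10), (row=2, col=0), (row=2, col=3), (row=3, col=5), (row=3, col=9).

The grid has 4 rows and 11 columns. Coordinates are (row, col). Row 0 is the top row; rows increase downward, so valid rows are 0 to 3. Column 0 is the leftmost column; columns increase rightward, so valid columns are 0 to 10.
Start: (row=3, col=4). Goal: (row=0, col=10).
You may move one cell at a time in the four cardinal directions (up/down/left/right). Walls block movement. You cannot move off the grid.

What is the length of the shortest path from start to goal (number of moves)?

BFS from (row=3, col=4) until reaching (row=0, col=10):
  Distance 0: (row=3, col=4)
  Distance 1: (row=2, col=4), (row=3, col=3)
  Distance 2: (row=1, col=4), (row=2, col=5), (row=3, col=2)
  Distance 3: (row=0, col=4), (row=1, col=3), (row=1, col=5), (row=2, col=2), (row=2, col=6), (row=3, col=1)
  Distance 4: (row=0, col=5), (row=1, col=2), (row=1, col=6), (row=2, col=1), (row=2, col=7), (row=3, col=0), (row=3, col=6)
  Distance 5: (row=0, col=2), (row=0, col=6), (row=1, col=1), (row=1, col=7), (row=2, col=8), (row=3, col=7)
  Distance 6: (row=0, col=1), (row=0, col=7), (row=1, col=8), (row=2, col=9), (row=3, col=8)
  Distance 7: (row=0, col=0), (row=0, col=8), (row=1, col=9), (row=2, col=10)
  Distance 8: (row=0, col=9), (row=3, col=10)
  Distance 9: (row=0, col=10)  <- goal reached here
One shortest path (9 moves): (row=3, col=4) -> (row=2, col=4) -> (row=2, col=5) -> (row=2, col=6) -> (row=2, col=7) -> (row=2, col=8) -> (row=2, col=9) -> (row=1, col=9) -> (row=0, col=9) -> (row=0, col=10)

Answer: Shortest path length: 9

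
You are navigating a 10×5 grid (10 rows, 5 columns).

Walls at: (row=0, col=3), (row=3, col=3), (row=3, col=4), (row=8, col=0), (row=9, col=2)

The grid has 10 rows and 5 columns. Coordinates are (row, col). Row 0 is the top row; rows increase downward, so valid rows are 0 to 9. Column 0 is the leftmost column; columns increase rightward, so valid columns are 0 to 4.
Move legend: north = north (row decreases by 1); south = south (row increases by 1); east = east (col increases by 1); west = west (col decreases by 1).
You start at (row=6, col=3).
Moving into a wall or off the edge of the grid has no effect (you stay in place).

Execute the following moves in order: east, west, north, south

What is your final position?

Start: (row=6, col=3)
  east (east): (row=6, col=3) -> (row=6, col=4)
  west (west): (row=6, col=4) -> (row=6, col=3)
  north (north): (row=6, col=3) -> (row=5, col=3)
  south (south): (row=5, col=3) -> (row=6, col=3)
Final: (row=6, col=3)

Answer: Final position: (row=6, col=3)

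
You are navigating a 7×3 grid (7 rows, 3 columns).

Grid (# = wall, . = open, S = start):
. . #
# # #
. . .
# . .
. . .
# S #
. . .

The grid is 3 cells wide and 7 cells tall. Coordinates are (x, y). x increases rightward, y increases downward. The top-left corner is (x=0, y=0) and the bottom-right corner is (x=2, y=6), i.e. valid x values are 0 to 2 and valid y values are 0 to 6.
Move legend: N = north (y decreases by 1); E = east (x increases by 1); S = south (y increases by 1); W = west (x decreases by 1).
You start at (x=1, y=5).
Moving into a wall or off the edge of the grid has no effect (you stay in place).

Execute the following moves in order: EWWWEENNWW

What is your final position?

Answer: Final position: (x=1, y=3)

Derivation:
Start: (x=1, y=5)
  E (east): blocked, stay at (x=1, y=5)
  [×3]W (west): blocked, stay at (x=1, y=5)
  E (east): blocked, stay at (x=1, y=5)
  E (east): blocked, stay at (x=1, y=5)
  N (north): (x=1, y=5) -> (x=1, y=4)
  N (north): (x=1, y=4) -> (x=1, y=3)
  W (west): blocked, stay at (x=1, y=3)
  W (west): blocked, stay at (x=1, y=3)
Final: (x=1, y=3)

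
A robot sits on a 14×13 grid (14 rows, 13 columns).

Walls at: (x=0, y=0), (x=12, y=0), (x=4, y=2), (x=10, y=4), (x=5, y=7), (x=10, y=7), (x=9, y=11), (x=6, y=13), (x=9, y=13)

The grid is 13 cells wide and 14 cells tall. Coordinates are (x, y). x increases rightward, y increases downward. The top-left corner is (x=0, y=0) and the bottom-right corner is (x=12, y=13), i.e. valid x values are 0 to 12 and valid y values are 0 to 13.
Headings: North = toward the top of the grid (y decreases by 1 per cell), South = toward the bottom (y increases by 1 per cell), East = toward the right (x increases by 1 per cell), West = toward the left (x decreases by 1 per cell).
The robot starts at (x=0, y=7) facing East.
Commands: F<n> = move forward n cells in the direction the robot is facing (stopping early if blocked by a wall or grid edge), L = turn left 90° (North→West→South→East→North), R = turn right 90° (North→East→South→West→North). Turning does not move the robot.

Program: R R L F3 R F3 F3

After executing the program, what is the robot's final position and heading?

Start: (x=0, y=7), facing East
  R: turn right, now facing South
  R: turn right, now facing West
  L: turn left, now facing South
  F3: move forward 3, now at (x=0, y=10)
  R: turn right, now facing West
  F3: move forward 0/3 (blocked), now at (x=0, y=10)
  F3: move forward 0/3 (blocked), now at (x=0, y=10)
Final: (x=0, y=10), facing West

Answer: Final position: (x=0, y=10), facing West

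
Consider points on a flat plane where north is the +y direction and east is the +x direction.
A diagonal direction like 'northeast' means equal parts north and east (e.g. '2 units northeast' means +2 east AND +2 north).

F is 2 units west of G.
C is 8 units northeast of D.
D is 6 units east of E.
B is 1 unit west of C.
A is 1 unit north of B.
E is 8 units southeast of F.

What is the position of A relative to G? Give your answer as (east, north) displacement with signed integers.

Answer: A is at (east=19, north=1) relative to G.

Derivation:
Place G at the origin (east=0, north=0).
  F is 2 units west of G: delta (east=-2, north=+0); F at (east=-2, north=0).
  E is 8 units southeast of F: delta (east=+8, north=-8); E at (east=6, north=-8).
  D is 6 units east of E: delta (east=+6, north=+0); D at (east=12, north=-8).
  C is 8 units northeast of D: delta (east=+8, north=+8); C at (east=20, north=0).
  B is 1 unit west of C: delta (east=-1, north=+0); B at (east=19, north=0).
  A is 1 unit north of B: delta (east=+0, north=+1); A at (east=19, north=1).
Therefore A relative to G: (east=19, north=1).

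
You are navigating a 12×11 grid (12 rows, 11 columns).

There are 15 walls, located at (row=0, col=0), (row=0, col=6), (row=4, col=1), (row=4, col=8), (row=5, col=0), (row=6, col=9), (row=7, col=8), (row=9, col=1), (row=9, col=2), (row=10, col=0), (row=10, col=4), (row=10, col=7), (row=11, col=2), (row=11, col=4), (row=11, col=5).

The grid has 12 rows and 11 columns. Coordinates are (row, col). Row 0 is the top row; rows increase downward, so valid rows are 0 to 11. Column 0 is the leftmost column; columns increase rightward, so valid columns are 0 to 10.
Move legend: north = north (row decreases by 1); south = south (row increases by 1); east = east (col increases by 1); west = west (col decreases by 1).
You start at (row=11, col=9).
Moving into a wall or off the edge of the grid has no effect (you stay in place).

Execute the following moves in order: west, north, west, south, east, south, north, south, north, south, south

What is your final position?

Start: (row=11, col=9)
  west (west): (row=11, col=9) -> (row=11, col=8)
  north (north): (row=11, col=8) -> (row=10, col=8)
  west (west): blocked, stay at (row=10, col=8)
  south (south): (row=10, col=8) -> (row=11, col=8)
  east (east): (row=11, col=8) -> (row=11, col=9)
  south (south): blocked, stay at (row=11, col=9)
  north (north): (row=11, col=9) -> (row=10, col=9)
  south (south): (row=10, col=9) -> (row=11, col=9)
  north (north): (row=11, col=9) -> (row=10, col=9)
  south (south): (row=10, col=9) -> (row=11, col=9)
  south (south): blocked, stay at (row=11, col=9)
Final: (row=11, col=9)

Answer: Final position: (row=11, col=9)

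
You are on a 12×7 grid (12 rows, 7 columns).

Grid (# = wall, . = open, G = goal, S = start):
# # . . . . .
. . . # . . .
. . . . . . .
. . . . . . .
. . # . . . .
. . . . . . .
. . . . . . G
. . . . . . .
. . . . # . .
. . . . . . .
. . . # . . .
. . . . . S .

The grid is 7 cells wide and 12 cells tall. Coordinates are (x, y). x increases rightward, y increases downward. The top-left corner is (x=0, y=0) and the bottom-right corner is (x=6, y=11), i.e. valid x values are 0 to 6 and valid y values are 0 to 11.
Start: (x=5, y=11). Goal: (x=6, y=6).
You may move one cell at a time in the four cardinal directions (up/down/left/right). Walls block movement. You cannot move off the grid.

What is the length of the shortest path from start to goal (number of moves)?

Answer: Shortest path length: 6

Derivation:
BFS from (x=5, y=11) until reaching (x=6, y=6):
  Distance 0: (x=5, y=11)
  Distance 1: (x=5, y=10), (x=4, y=11), (x=6, y=11)
  Distance 2: (x=5, y=9), (x=4, y=10), (x=6, y=10), (x=3, y=11)
  Distance 3: (x=5, y=8), (x=4, y=9), (x=6, y=9), (x=2, y=11)
  Distance 4: (x=5, y=7), (x=6, y=8), (x=3, y=9), (x=2, y=10), (x=1, y=11)
  Distance 5: (x=5, y=6), (x=4, y=7), (x=6, y=7), (x=3, y=8), (x=2, y=9), (x=1, y=10), (x=0, y=11)
  Distance 6: (x=5, y=5), (x=4, y=6), (x=6, y=6), (x=3, y=7), (x=2, y=8), (x=1, y=9), (x=0, y=10)  <- goal reached here
One shortest path (6 moves): (x=5, y=11) -> (x=6, y=11) -> (x=6, y=10) -> (x=6, y=9) -> (x=6, y=8) -> (x=6, y=7) -> (x=6, y=6)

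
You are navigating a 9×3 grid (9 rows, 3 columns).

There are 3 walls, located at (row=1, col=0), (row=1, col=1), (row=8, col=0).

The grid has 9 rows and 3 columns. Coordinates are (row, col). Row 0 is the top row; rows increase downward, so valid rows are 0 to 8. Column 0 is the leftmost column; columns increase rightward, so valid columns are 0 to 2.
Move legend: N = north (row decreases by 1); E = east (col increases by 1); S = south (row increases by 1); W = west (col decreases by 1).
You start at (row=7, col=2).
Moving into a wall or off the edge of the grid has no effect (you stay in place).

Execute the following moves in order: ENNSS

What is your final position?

Answer: Final position: (row=7, col=2)

Derivation:
Start: (row=7, col=2)
  E (east): blocked, stay at (row=7, col=2)
  N (north): (row=7, col=2) -> (row=6, col=2)
  N (north): (row=6, col=2) -> (row=5, col=2)
  S (south): (row=5, col=2) -> (row=6, col=2)
  S (south): (row=6, col=2) -> (row=7, col=2)
Final: (row=7, col=2)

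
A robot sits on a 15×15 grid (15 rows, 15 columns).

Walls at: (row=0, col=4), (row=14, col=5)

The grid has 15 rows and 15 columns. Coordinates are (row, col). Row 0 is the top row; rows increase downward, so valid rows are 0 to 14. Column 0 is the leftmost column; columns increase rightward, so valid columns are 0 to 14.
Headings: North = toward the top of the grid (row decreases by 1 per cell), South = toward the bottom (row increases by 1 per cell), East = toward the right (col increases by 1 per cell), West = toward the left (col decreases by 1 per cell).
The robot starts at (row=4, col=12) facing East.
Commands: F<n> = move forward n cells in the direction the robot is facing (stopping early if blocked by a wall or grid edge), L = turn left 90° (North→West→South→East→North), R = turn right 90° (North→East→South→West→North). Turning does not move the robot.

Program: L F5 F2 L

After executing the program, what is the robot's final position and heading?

Answer: Final position: (row=0, col=12), facing West

Derivation:
Start: (row=4, col=12), facing East
  L: turn left, now facing North
  F5: move forward 4/5 (blocked), now at (row=0, col=12)
  F2: move forward 0/2 (blocked), now at (row=0, col=12)
  L: turn left, now facing West
Final: (row=0, col=12), facing West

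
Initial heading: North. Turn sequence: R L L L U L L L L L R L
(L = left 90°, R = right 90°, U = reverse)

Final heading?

Start: North
  R (right (90° clockwise)) -> East
  L (left (90° counter-clockwise)) -> North
  L (left (90° counter-clockwise)) -> West
  L (left (90° counter-clockwise)) -> South
  U (U-turn (180°)) -> North
  L (left (90° counter-clockwise)) -> West
  L (left (90° counter-clockwise)) -> South
  L (left (90° counter-clockwise)) -> East
  L (left (90° counter-clockwise)) -> North
  L (left (90° counter-clockwise)) -> West
  R (right (90° clockwise)) -> North
  L (left (90° counter-clockwise)) -> West
Final: West

Answer: Final heading: West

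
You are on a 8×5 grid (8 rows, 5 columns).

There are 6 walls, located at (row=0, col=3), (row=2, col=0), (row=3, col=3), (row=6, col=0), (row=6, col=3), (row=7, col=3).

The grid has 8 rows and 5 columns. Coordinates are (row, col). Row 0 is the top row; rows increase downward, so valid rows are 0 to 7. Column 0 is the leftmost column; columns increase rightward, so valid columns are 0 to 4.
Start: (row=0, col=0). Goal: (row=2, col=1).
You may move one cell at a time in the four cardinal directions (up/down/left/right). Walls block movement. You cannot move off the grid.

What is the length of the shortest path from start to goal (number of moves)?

BFS from (row=0, col=0) until reaching (row=2, col=1):
  Distance 0: (row=0, col=0)
  Distance 1: (row=0, col=1), (row=1, col=0)
  Distance 2: (row=0, col=2), (row=1, col=1)
  Distance 3: (row=1, col=2), (row=2, col=1)  <- goal reached here
One shortest path (3 moves): (row=0, col=0) -> (row=0, col=1) -> (row=1, col=1) -> (row=2, col=1)

Answer: Shortest path length: 3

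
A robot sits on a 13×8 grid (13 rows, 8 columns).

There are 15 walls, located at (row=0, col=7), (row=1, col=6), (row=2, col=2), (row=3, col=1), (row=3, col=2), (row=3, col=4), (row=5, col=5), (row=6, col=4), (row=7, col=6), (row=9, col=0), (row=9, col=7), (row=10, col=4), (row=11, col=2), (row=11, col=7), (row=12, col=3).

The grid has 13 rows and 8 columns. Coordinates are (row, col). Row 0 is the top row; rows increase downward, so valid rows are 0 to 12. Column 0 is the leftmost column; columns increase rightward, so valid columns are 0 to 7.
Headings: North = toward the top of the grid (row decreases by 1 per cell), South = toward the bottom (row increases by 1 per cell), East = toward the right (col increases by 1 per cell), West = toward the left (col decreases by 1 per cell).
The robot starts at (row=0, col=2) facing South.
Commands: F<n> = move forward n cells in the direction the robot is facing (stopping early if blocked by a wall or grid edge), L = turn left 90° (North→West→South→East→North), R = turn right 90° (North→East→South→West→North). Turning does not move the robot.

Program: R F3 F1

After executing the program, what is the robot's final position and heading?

Answer: Final position: (row=0, col=0), facing West

Derivation:
Start: (row=0, col=2), facing South
  R: turn right, now facing West
  F3: move forward 2/3 (blocked), now at (row=0, col=0)
  F1: move forward 0/1 (blocked), now at (row=0, col=0)
Final: (row=0, col=0), facing West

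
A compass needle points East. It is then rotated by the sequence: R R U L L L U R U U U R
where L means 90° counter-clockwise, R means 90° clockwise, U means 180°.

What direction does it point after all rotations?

Answer: Final heading: North

Derivation:
Start: East
  R (right (90° clockwise)) -> South
  R (right (90° clockwise)) -> West
  U (U-turn (180°)) -> East
  L (left (90° counter-clockwise)) -> North
  L (left (90° counter-clockwise)) -> West
  L (left (90° counter-clockwise)) -> South
  U (U-turn (180°)) -> North
  R (right (90° clockwise)) -> East
  U (U-turn (180°)) -> West
  U (U-turn (180°)) -> East
  U (U-turn (180°)) -> West
  R (right (90° clockwise)) -> North
Final: North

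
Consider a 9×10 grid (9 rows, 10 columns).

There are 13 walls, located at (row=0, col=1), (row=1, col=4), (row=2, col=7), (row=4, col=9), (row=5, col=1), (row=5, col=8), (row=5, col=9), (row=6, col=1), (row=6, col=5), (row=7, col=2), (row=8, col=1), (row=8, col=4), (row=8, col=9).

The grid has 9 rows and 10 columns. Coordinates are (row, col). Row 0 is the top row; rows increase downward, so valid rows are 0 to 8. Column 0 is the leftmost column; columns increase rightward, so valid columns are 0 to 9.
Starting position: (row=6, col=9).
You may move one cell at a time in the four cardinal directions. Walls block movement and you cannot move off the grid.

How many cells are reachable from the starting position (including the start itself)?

BFS flood-fill from (row=6, col=9):
  Distance 0: (row=6, col=9)
  Distance 1: (row=6, col=8), (row=7, col=9)
  Distance 2: (row=6, col=7), (row=7, col=8)
  Distance 3: (row=5, col=7), (row=6, col=6), (row=7, col=7), (row=8, col=8)
  Distance 4: (row=4, col=7), (row=5, col=6), (row=7, col=6), (row=8, col=7)
  Distance 5: (row=3, col=7), (row=4, col=6), (row=4, col=8), (row=5, col=5), (row=7, col=5), (row=8, col=6)
  Distance 6: (row=3, col=6), (row=3, col=8), (row=4, col=5), (row=5, col=4), (row=7, col=4), (row=8, col=5)
  Distance 7: (row=2, col=6), (row=2, col=8), (row=3, col=5), (row=3, col=9), (row=4, col=4), (row=5, col=3), (row=6, col=4), (row=7, col=3)
  Distance 8: (row=1, col=6), (row=1, col=8), (row=2, col=5), (row=2, col=9), (row=3, col=4), (row=4, col=3), (row=5, col=2), (row=6, col=3), (row=8, col=3)
  Distance 9: (row=0, col=6), (row=0, col=8), (row=1, col=5), (row=1, col=7), (row=1, col=9), (row=2, col=4), (row=3, col=3), (row=4, col=2), (row=6, col=2), (row=8, col=2)
  Distance 10: (row=0, col=5), (row=0, col=7), (row=0, col=9), (row=2, col=3), (row=3, col=2), (row=4, col=1)
  Distance 11: (row=0, col=4), (row=1, col=3), (row=2, col=2), (row=3, col=1), (row=4, col=0)
  Distance 12: (row=0, col=3), (row=1, col=2), (row=2, col=1), (row=3, col=0), (row=5, col=0)
  Distance 13: (row=0, col=2), (row=1, col=1), (row=2, col=0), (row=6, col=0)
  Distance 14: (row=1, col=0), (row=7, col=0)
  Distance 15: (row=0, col=0), (row=7, col=1), (row=8, col=0)
Total reachable: 77 (grid has 77 open cells total)

Answer: Reachable cells: 77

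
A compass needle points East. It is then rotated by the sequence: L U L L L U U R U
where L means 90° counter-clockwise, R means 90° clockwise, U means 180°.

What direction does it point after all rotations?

Answer: Final heading: South

Derivation:
Start: East
  L (left (90° counter-clockwise)) -> North
  U (U-turn (180°)) -> South
  L (left (90° counter-clockwise)) -> East
  L (left (90° counter-clockwise)) -> North
  L (left (90° counter-clockwise)) -> West
  U (U-turn (180°)) -> East
  U (U-turn (180°)) -> West
  R (right (90° clockwise)) -> North
  U (U-turn (180°)) -> South
Final: South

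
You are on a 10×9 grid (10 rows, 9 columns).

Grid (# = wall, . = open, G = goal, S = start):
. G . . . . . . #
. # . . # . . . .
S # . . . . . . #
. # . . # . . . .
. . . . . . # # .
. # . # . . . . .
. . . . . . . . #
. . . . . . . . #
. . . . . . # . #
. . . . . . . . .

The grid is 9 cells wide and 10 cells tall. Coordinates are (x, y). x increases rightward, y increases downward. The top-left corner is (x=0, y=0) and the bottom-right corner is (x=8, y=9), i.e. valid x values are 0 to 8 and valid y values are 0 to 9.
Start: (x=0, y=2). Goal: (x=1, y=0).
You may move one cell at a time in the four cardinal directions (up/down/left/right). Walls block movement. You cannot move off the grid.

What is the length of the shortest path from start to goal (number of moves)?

Answer: Shortest path length: 3

Derivation:
BFS from (x=0, y=2) until reaching (x=1, y=0):
  Distance 0: (x=0, y=2)
  Distance 1: (x=0, y=1), (x=0, y=3)
  Distance 2: (x=0, y=0), (x=0, y=4)
  Distance 3: (x=1, y=0), (x=1, y=4), (x=0, y=5)  <- goal reached here
One shortest path (3 moves): (x=0, y=2) -> (x=0, y=1) -> (x=0, y=0) -> (x=1, y=0)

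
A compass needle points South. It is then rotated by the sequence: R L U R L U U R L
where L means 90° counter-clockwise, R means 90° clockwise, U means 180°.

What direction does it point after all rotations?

Start: South
  R (right (90° clockwise)) -> West
  L (left (90° counter-clockwise)) -> South
  U (U-turn (180°)) -> North
  R (right (90° clockwise)) -> East
  L (left (90° counter-clockwise)) -> North
  U (U-turn (180°)) -> South
  U (U-turn (180°)) -> North
  R (right (90° clockwise)) -> East
  L (left (90° counter-clockwise)) -> North
Final: North

Answer: Final heading: North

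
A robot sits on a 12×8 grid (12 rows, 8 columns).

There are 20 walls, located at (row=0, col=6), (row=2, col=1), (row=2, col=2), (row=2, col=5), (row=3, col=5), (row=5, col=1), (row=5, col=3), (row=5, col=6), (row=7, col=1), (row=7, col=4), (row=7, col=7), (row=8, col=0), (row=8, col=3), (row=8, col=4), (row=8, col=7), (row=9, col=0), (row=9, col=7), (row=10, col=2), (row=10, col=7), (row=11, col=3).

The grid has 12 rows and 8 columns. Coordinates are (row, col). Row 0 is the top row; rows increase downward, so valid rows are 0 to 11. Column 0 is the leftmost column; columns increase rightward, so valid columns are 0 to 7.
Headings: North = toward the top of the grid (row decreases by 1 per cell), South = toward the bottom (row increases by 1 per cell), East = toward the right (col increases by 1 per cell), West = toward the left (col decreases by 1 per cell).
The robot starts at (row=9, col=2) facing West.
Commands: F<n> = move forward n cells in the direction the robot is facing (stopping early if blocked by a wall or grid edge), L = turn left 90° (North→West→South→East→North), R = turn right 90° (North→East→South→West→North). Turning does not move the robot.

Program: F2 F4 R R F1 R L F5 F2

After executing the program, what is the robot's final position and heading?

Answer: Final position: (row=9, col=6), facing East

Derivation:
Start: (row=9, col=2), facing West
  F2: move forward 1/2 (blocked), now at (row=9, col=1)
  F4: move forward 0/4 (blocked), now at (row=9, col=1)
  R: turn right, now facing North
  R: turn right, now facing East
  F1: move forward 1, now at (row=9, col=2)
  R: turn right, now facing South
  L: turn left, now facing East
  F5: move forward 4/5 (blocked), now at (row=9, col=6)
  F2: move forward 0/2 (blocked), now at (row=9, col=6)
Final: (row=9, col=6), facing East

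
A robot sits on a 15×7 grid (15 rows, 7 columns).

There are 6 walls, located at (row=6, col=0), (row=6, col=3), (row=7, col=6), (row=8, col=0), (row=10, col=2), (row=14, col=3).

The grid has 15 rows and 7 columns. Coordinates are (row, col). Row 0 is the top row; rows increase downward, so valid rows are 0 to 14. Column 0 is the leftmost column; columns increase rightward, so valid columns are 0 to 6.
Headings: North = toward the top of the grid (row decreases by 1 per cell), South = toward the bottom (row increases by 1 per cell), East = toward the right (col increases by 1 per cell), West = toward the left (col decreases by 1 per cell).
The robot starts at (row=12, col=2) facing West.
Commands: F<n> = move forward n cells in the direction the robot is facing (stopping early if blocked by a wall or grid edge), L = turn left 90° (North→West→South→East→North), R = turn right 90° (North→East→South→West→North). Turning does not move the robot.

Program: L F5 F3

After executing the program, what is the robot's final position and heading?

Start: (row=12, col=2), facing West
  L: turn left, now facing South
  F5: move forward 2/5 (blocked), now at (row=14, col=2)
  F3: move forward 0/3 (blocked), now at (row=14, col=2)
Final: (row=14, col=2), facing South

Answer: Final position: (row=14, col=2), facing South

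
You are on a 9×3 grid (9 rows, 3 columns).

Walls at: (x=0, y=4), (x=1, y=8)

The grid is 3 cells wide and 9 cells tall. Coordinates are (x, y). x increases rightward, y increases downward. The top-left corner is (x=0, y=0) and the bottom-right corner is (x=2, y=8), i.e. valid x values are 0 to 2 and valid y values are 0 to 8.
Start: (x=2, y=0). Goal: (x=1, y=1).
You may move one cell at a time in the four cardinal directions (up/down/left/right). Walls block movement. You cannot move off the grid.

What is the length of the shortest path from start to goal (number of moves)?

Answer: Shortest path length: 2

Derivation:
BFS from (x=2, y=0) until reaching (x=1, y=1):
  Distance 0: (x=2, y=0)
  Distance 1: (x=1, y=0), (x=2, y=1)
  Distance 2: (x=0, y=0), (x=1, y=1), (x=2, y=2)  <- goal reached here
One shortest path (2 moves): (x=2, y=0) -> (x=1, y=0) -> (x=1, y=1)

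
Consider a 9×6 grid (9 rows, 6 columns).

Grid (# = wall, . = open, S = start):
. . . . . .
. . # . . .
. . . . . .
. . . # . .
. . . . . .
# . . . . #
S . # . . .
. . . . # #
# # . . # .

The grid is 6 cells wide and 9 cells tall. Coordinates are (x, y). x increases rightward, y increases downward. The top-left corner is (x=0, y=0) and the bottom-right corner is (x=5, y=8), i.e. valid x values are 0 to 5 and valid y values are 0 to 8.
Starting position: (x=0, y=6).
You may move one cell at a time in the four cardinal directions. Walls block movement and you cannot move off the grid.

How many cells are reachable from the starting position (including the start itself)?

Answer: Reachable cells: 43

Derivation:
BFS flood-fill from (x=0, y=6):
  Distance 0: (x=0, y=6)
  Distance 1: (x=1, y=6), (x=0, y=7)
  Distance 2: (x=1, y=5), (x=1, y=7)
  Distance 3: (x=1, y=4), (x=2, y=5), (x=2, y=7)
  Distance 4: (x=1, y=3), (x=0, y=4), (x=2, y=4), (x=3, y=5), (x=3, y=7), (x=2, y=8)
  Distance 5: (x=1, y=2), (x=0, y=3), (x=2, y=3), (x=3, y=4), (x=4, y=5), (x=3, y=6), (x=3, y=8)
  Distance 6: (x=1, y=1), (x=0, y=2), (x=2, y=2), (x=4, y=4), (x=4, y=6)
  Distance 7: (x=1, y=0), (x=0, y=1), (x=3, y=2), (x=4, y=3), (x=5, y=4), (x=5, y=6)
  Distance 8: (x=0, y=0), (x=2, y=0), (x=3, y=1), (x=4, y=2), (x=5, y=3)
  Distance 9: (x=3, y=0), (x=4, y=1), (x=5, y=2)
  Distance 10: (x=4, y=0), (x=5, y=1)
  Distance 11: (x=5, y=0)
Total reachable: 43 (grid has 44 open cells total)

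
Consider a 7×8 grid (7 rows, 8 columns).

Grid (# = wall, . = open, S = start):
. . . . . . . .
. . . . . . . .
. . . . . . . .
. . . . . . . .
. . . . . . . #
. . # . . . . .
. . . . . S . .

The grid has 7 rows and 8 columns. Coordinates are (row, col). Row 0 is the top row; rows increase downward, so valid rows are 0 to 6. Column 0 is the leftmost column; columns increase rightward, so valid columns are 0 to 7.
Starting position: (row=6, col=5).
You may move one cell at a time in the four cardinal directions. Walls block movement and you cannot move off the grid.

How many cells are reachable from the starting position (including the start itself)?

BFS flood-fill from (row=6, col=5):
  Distance 0: (row=6, col=5)
  Distance 1: (row=5, col=5), (row=6, col=4), (row=6, col=6)
  Distance 2: (row=4, col=5), (row=5, col=4), (row=5, col=6), (row=6, col=3), (row=6, col=7)
  Distance 3: (row=3, col=5), (row=4, col=4), (row=4, col=6), (row=5, col=3), (row=5, col=7), (row=6, col=2)
  Distance 4: (row=2, col=5), (row=3, col=4), (row=3, col=6), (row=4, col=3), (row=6, col=1)
  Distance 5: (row=1, col=5), (row=2, col=4), (row=2, col=6), (row=3, col=3), (row=3, col=7), (row=4, col=2), (row=5, col=1), (row=6, col=0)
  Distance 6: (row=0, col=5), (row=1, col=4), (row=1, col=6), (row=2, col=3), (row=2, col=7), (row=3, col=2), (row=4, col=1), (row=5, col=0)
  Distance 7: (row=0, col=4), (row=0, col=6), (row=1, col=3), (row=1, col=7), (row=2, col=2), (row=3, col=1), (row=4, col=0)
  Distance 8: (row=0, col=3), (row=0, col=7), (row=1, col=2), (row=2, col=1), (row=3, col=0)
  Distance 9: (row=0, col=2), (row=1, col=1), (row=2, col=0)
  Distance 10: (row=0, col=1), (row=1, col=0)
  Distance 11: (row=0, col=0)
Total reachable: 54 (grid has 54 open cells total)

Answer: Reachable cells: 54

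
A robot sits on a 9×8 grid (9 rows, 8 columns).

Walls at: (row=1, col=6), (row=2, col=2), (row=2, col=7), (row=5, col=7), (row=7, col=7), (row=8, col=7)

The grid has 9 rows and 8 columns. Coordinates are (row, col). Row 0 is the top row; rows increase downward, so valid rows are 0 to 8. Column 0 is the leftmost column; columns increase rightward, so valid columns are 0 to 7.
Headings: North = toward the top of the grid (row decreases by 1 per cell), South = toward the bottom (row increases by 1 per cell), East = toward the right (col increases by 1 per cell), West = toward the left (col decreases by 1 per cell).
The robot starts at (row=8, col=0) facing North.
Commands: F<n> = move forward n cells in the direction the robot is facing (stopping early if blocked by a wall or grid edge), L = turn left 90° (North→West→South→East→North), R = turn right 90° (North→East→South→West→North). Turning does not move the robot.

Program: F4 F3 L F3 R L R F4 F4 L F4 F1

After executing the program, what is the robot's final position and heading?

Start: (row=8, col=0), facing North
  F4: move forward 4, now at (row=4, col=0)
  F3: move forward 3, now at (row=1, col=0)
  L: turn left, now facing West
  F3: move forward 0/3 (blocked), now at (row=1, col=0)
  R: turn right, now facing North
  L: turn left, now facing West
  R: turn right, now facing North
  F4: move forward 1/4 (blocked), now at (row=0, col=0)
  F4: move forward 0/4 (blocked), now at (row=0, col=0)
  L: turn left, now facing West
  F4: move forward 0/4 (blocked), now at (row=0, col=0)
  F1: move forward 0/1 (blocked), now at (row=0, col=0)
Final: (row=0, col=0), facing West

Answer: Final position: (row=0, col=0), facing West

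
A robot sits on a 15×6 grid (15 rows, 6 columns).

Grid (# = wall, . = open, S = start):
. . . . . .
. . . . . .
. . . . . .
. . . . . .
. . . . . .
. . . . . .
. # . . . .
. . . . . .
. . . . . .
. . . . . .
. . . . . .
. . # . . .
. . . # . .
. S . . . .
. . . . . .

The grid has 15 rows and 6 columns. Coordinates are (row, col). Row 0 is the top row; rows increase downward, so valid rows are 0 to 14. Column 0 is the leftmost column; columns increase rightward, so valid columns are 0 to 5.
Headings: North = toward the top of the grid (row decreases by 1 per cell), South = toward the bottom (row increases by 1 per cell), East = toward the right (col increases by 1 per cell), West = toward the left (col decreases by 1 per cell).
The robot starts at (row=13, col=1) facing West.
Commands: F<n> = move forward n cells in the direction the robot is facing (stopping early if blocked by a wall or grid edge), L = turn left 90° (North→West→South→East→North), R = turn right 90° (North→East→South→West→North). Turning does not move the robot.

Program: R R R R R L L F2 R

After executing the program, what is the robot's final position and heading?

Answer: Final position: (row=14, col=1), facing West

Derivation:
Start: (row=13, col=1), facing West
  R: turn right, now facing North
  R: turn right, now facing East
  R: turn right, now facing South
  R: turn right, now facing West
  R: turn right, now facing North
  L: turn left, now facing West
  L: turn left, now facing South
  F2: move forward 1/2 (blocked), now at (row=14, col=1)
  R: turn right, now facing West
Final: (row=14, col=1), facing West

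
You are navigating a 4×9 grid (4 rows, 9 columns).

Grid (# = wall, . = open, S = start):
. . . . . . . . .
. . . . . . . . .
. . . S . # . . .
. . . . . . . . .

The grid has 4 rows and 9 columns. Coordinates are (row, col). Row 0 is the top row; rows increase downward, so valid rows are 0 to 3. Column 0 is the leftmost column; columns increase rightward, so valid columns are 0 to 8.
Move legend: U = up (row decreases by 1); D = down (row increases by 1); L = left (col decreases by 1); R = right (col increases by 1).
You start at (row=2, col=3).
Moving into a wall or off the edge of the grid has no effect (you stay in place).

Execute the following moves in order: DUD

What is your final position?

Answer: Final position: (row=3, col=3)

Derivation:
Start: (row=2, col=3)
  D (down): (row=2, col=3) -> (row=3, col=3)
  U (up): (row=3, col=3) -> (row=2, col=3)
  D (down): (row=2, col=3) -> (row=3, col=3)
Final: (row=3, col=3)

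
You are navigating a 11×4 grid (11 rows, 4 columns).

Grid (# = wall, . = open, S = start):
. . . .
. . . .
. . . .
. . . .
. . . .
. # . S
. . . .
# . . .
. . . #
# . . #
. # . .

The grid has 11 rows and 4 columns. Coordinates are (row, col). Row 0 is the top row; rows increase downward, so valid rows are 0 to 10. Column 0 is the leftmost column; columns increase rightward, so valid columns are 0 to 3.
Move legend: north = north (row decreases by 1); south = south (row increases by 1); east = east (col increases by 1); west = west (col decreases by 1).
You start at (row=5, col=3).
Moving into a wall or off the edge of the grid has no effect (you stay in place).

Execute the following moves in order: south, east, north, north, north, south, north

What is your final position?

Start: (row=5, col=3)
  south (south): (row=5, col=3) -> (row=6, col=3)
  east (east): blocked, stay at (row=6, col=3)
  north (north): (row=6, col=3) -> (row=5, col=3)
  north (north): (row=5, col=3) -> (row=4, col=3)
  north (north): (row=4, col=3) -> (row=3, col=3)
  south (south): (row=3, col=3) -> (row=4, col=3)
  north (north): (row=4, col=3) -> (row=3, col=3)
Final: (row=3, col=3)

Answer: Final position: (row=3, col=3)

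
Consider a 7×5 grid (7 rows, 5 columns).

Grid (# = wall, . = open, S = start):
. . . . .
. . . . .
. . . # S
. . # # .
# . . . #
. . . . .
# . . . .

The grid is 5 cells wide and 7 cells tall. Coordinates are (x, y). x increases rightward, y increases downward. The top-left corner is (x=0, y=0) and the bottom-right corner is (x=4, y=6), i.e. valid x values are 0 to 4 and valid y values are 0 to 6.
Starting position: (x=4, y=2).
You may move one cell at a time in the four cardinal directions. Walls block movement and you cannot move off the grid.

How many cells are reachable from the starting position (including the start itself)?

BFS flood-fill from (x=4, y=2):
  Distance 0: (x=4, y=2)
  Distance 1: (x=4, y=1), (x=4, y=3)
  Distance 2: (x=4, y=0), (x=3, y=1)
  Distance 3: (x=3, y=0), (x=2, y=1)
  Distance 4: (x=2, y=0), (x=1, y=1), (x=2, y=2)
  Distance 5: (x=1, y=0), (x=0, y=1), (x=1, y=2)
  Distance 6: (x=0, y=0), (x=0, y=2), (x=1, y=3)
  Distance 7: (x=0, y=3), (x=1, y=4)
  Distance 8: (x=2, y=4), (x=1, y=5)
  Distance 9: (x=3, y=4), (x=0, y=5), (x=2, y=5), (x=1, y=6)
  Distance 10: (x=3, y=5), (x=2, y=6)
  Distance 11: (x=4, y=5), (x=3, y=6)
  Distance 12: (x=4, y=6)
Total reachable: 29 (grid has 29 open cells total)

Answer: Reachable cells: 29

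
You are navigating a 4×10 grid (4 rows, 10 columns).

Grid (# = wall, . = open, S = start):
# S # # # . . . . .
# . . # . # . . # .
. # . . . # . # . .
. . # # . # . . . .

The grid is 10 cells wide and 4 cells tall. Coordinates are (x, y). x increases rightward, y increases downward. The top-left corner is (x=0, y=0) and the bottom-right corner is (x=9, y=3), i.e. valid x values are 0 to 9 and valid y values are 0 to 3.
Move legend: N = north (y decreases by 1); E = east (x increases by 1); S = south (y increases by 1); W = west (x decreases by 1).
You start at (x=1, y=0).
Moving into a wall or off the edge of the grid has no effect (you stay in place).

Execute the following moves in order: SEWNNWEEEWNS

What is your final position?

Start: (x=1, y=0)
  S (south): (x=1, y=0) -> (x=1, y=1)
  E (east): (x=1, y=1) -> (x=2, y=1)
  W (west): (x=2, y=1) -> (x=1, y=1)
  N (north): (x=1, y=1) -> (x=1, y=0)
  N (north): blocked, stay at (x=1, y=0)
  W (west): blocked, stay at (x=1, y=0)
  [×3]E (east): blocked, stay at (x=1, y=0)
  W (west): blocked, stay at (x=1, y=0)
  N (north): blocked, stay at (x=1, y=0)
  S (south): (x=1, y=0) -> (x=1, y=1)
Final: (x=1, y=1)

Answer: Final position: (x=1, y=1)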